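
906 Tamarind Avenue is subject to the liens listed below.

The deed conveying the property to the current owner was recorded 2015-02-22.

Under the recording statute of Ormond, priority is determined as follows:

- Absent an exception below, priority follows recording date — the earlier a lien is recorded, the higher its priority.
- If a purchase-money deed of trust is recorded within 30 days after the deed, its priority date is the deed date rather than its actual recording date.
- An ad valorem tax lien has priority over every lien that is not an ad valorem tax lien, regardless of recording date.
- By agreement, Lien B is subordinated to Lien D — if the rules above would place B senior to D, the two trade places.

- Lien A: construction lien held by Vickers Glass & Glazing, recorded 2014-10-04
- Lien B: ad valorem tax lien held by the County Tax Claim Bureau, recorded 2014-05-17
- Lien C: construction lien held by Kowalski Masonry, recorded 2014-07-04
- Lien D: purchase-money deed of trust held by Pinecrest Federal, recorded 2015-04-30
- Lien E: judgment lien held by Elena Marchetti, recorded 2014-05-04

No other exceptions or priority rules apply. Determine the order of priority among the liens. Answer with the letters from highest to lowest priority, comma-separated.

D, E, C, A, B

First, effective dates: D was recorded 67 days after the deed — beyond 30 days — so no relation-back applies.
B is an ad valorem tax lien, so it outranks all other liens regardless of date.
Ordering the rest by effective date: E (2014-05-04), C (2014-07-04), A (2014-10-04), D (2015-04-30).
B is senior to D before the subordination, so the two trade places.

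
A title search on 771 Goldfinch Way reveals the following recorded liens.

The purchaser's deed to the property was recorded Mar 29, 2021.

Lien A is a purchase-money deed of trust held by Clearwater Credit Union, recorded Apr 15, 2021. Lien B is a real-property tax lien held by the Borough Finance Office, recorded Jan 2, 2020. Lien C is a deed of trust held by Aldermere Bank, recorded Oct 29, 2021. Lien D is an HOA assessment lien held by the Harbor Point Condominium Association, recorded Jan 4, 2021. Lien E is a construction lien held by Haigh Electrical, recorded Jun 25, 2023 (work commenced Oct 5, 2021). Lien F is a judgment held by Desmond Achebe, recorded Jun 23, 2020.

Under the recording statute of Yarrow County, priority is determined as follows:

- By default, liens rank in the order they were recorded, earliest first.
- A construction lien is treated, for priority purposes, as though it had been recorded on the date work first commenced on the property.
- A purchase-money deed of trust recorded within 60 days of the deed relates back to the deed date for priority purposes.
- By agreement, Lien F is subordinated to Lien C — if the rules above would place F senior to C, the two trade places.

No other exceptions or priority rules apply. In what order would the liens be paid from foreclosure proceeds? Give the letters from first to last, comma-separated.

Effective dates: A relates back to the deed date Mar 29, 2021; E relates back to Oct 5, 2021 (work commenced).
By effective date, earliest first: B (Jan 2, 2020), F (Jun 23, 2020), D (Jan 4, 2021), A (Mar 29, 2021), E (Oct 5, 2021), C (Oct 29, 2021).
F is senior to C before the subordination, so the two trade places.

B, C, D, A, E, F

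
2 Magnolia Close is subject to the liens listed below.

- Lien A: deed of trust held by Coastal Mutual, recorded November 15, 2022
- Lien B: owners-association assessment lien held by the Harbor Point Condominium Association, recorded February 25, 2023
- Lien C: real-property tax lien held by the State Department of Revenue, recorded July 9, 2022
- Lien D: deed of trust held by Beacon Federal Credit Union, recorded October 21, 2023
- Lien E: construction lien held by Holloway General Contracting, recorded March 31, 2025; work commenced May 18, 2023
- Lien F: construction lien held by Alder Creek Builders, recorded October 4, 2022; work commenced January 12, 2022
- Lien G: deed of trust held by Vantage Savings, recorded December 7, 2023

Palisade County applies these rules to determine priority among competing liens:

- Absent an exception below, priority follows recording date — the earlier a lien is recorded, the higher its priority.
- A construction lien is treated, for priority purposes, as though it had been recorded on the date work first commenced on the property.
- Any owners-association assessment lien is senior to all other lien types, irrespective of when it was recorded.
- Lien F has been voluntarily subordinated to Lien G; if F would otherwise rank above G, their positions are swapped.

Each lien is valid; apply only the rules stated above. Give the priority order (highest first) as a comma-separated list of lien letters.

First, effective dates: E is treated as recorded May 18, 2023, the work-commencement date; F relates back to January 12, 2022 (work commenced).
B, as an owners-association assessment lien, has superpriority and ranks first.
The other liens, earliest effective date first: F (January 12, 2022), C (July 9, 2022), A (November 15, 2022), E (May 18, 2023), D (October 21, 2023), G (December 7, 2023).
F is senior to G before the subordination, so the two trade places.

B, G, C, A, E, D, F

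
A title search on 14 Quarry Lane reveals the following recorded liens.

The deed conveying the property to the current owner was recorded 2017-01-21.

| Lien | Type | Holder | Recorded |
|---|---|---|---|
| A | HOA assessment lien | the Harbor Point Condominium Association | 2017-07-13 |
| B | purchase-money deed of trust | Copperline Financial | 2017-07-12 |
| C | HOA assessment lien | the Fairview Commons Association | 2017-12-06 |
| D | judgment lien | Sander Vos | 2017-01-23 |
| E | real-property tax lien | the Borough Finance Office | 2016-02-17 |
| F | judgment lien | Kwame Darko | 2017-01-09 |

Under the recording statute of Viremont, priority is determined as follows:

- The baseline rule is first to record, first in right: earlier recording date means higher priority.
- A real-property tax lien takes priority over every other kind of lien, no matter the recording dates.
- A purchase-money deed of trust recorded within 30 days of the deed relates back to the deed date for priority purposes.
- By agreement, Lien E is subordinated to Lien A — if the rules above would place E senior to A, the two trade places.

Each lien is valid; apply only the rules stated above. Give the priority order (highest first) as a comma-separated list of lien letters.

Effective dates after the stated exceptions: B missed the 30-day window (172 days after the deed), so its recording date stands.
As a real-property tax lien, E is senior to every other lien.
Among the remaining liens, by effective date: F (2017-01-09), D (2017-01-23), B (2017-07-12), A (2017-07-13), C (2017-12-06).
The subordination applies — E was senior to A — so E and A swap.

A, F, D, B, E, C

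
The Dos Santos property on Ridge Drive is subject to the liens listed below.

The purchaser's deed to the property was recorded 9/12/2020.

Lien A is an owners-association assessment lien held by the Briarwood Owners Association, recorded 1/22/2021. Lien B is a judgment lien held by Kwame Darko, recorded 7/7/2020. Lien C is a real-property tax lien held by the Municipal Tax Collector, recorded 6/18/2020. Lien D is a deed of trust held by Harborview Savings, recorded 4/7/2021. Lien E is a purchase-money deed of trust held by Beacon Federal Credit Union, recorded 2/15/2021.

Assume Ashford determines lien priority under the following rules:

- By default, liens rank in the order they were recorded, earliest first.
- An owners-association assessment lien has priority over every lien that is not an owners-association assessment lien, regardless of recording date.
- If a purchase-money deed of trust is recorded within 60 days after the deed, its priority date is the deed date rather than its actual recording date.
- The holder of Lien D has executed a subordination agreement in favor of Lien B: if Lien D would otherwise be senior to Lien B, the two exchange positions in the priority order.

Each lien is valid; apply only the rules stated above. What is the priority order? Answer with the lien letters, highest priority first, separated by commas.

A, C, B, E, D

Effective dates: E was recorded 156 days after the deed, outside the 60-day window, so it keeps its recording date.
As an owners-association assessment lien, A is senior to every other lien.
Among the remaining liens, by effective date: C (6/18/2020), B (7/7/2020), E (2/15/2021), D (4/7/2021).
Since D is not senior to B, the subordination leaves the order unchanged.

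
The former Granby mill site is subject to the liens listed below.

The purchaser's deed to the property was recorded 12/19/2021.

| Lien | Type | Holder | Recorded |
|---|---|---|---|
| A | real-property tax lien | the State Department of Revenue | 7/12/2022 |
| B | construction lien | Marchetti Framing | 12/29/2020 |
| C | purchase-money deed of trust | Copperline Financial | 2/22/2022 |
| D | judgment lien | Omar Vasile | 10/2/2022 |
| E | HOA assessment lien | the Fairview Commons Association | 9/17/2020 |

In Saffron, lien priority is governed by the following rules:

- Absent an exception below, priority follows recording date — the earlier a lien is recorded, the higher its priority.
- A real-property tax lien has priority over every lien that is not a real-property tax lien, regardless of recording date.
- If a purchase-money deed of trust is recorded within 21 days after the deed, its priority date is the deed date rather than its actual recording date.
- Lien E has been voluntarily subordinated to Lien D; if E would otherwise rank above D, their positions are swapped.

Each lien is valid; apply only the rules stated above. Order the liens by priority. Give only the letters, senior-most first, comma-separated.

First, effective dates: C was recorded 65 days after the deed, outside the 21-day window, so it keeps its recording date.
A is a real-property tax lien, so it outranks all other liens regardless of date.
The other liens, earliest effective date first: E (9/17/2020), B (12/29/2020), C (2/22/2022), D (10/2/2022).
Because E would otherwise rank above D, the subordination swaps them.

A, D, B, C, E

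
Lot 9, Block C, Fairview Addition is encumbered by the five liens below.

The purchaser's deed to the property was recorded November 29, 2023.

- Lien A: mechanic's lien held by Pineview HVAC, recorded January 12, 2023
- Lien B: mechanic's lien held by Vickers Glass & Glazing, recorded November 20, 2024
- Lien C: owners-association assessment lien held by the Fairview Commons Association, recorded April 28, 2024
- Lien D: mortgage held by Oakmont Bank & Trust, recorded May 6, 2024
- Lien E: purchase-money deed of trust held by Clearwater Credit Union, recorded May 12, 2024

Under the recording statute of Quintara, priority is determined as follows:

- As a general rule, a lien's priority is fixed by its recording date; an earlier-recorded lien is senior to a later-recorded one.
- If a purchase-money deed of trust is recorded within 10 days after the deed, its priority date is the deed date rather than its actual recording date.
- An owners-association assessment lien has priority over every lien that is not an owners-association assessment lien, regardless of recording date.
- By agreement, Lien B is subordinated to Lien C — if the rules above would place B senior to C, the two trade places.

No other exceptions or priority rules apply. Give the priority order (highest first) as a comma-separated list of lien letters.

C, A, D, E, B

Effective dates after the stated exceptions: E was recorded 165 days after the deed, outside the 10-day window, so it keeps its recording date.
C, as an owners-association assessment lien, has superpriority and ranks first.
The other liens, earliest effective date first: A (January 12, 2023), D (May 6, 2024), E (May 12, 2024), B (November 20, 2024).
B already ranks below C; the subordination has no effect.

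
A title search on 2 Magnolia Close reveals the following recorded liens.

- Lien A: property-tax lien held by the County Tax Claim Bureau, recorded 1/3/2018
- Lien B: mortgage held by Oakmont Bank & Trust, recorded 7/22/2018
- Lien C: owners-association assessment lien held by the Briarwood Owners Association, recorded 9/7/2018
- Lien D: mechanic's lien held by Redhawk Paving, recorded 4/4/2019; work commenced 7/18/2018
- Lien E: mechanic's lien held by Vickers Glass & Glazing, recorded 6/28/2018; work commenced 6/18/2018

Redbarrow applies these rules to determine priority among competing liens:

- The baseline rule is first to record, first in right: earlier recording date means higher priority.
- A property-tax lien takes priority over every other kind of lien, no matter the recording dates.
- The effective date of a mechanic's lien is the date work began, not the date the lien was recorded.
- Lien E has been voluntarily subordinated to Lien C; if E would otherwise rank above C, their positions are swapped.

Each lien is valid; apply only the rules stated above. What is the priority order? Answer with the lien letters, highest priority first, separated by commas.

A, C, D, B, E

Effective dates: D's effective date is 7/18/2018, when work began; E's effective date is 6/18/2018, when work began.
As a property-tax lien, A is senior to every other lien.
Among the remaining liens, by effective date: E (6/18/2018), D (7/18/2018), B (7/22/2018), C (9/7/2018).
E is senior to C before the subordination, so the two trade places.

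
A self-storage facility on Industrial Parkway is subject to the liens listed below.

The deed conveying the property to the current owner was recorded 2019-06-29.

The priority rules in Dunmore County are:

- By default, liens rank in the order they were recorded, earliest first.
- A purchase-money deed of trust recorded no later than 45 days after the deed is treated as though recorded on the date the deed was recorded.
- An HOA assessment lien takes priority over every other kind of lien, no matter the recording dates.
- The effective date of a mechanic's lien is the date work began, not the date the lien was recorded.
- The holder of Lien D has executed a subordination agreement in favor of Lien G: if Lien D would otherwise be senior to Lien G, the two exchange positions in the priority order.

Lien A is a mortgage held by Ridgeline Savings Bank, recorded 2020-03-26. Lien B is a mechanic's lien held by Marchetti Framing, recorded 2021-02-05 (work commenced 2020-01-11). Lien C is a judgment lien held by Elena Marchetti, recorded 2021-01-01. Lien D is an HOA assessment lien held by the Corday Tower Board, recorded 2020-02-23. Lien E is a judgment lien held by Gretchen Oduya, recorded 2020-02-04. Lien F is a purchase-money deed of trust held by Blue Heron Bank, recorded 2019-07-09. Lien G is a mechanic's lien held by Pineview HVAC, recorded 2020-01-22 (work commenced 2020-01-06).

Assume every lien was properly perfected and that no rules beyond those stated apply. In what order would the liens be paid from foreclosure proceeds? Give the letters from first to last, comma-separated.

G, F, D, B, E, A, C

Effective dates after the stated exceptions: B's effective date is 2020-01-11, when work began; F was recorded within the 45-day window, so its effective date is the deed date 2019-06-29; G's effective date is 2020-01-06, when work began.
D is an HOA assessment lien and takes priority over every other lien.
Ordering the rest by effective date: F (2019-06-29), G (2020-01-06), B (2020-01-11), E (2020-02-04), A (2020-03-26), C (2021-01-01).
D would otherwise be senior to G, so under the subordination agreement D and G exchange positions.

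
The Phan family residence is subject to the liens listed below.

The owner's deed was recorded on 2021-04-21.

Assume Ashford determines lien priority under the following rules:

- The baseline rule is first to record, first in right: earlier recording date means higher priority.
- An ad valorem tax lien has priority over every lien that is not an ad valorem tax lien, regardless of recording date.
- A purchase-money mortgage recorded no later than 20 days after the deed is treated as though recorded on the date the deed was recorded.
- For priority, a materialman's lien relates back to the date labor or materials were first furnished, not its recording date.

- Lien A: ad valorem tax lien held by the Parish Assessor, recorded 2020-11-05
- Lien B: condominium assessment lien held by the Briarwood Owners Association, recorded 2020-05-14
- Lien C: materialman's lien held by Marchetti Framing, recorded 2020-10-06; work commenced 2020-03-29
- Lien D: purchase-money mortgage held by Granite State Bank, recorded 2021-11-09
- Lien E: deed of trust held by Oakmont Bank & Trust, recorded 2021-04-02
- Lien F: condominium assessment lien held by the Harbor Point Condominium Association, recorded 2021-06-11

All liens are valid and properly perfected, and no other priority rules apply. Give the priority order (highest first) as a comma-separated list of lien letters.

First, effective dates: C is treated as recorded 2020-03-29, the work-commencement date; D missed the 20-day window (202 days after the deed), so its recording date stands.
As an ad valorem tax lien, A is senior to every other lien.
The other liens, earliest effective date first: C (2020-03-29), B (2020-05-14), E (2021-04-02), F (2021-06-11), D (2021-11-09).

A, C, B, E, F, D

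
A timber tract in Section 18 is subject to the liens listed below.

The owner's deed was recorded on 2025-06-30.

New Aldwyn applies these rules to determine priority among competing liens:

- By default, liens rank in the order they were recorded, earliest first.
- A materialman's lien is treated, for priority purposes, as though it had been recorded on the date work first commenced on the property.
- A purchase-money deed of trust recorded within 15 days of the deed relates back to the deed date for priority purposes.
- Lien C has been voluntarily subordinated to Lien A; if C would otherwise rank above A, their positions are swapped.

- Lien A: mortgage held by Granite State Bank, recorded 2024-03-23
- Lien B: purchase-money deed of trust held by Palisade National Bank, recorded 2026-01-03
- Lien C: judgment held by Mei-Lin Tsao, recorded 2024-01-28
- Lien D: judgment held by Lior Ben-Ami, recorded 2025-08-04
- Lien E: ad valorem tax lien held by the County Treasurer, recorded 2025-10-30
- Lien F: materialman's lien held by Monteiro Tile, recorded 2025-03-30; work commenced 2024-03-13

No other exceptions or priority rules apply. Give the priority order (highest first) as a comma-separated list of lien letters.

First, effective dates: B was recorded 187 days after the deed — beyond 15 days — so no relation-back applies; F is treated as recorded 2024-03-13, the work-commencement date.
By effective date: C (2024-01-28), F (2024-03-13), A (2024-03-23), D (2025-08-04), E (2025-10-30), B (2026-01-03).
The subordination applies — C was senior to A — so C and A swap.

A, F, C, D, E, B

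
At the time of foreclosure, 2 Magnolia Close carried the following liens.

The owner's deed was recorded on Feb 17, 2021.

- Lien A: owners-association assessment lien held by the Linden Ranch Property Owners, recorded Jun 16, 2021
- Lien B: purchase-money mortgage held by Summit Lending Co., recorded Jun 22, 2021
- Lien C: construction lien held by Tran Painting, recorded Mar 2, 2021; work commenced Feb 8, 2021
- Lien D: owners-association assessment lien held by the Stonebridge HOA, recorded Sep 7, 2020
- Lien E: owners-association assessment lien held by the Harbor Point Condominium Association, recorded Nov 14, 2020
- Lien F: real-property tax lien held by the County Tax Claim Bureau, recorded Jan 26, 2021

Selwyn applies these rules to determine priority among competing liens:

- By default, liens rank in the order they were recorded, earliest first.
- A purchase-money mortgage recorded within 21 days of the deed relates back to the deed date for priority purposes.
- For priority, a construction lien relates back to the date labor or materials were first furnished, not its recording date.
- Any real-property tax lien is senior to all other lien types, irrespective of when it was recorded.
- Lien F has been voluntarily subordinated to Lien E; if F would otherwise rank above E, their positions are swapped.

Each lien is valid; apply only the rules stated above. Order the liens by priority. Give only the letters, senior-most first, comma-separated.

Effective dates after the stated exceptions: B was recorded 125 days after the deed, outside the 21-day window, so it keeps its recording date; C's effective date is Feb 8, 2021, when work began.
As a real-property tax lien, F is senior to every other lien.
The other liens, earliest effective date first: D (Sep 7, 2020), E (Nov 14, 2020), C (Feb 8, 2021), A (Jun 16, 2021), B (Jun 22, 2021).
F is senior to E before the subordination, so the two trade places.

E, D, F, C, A, B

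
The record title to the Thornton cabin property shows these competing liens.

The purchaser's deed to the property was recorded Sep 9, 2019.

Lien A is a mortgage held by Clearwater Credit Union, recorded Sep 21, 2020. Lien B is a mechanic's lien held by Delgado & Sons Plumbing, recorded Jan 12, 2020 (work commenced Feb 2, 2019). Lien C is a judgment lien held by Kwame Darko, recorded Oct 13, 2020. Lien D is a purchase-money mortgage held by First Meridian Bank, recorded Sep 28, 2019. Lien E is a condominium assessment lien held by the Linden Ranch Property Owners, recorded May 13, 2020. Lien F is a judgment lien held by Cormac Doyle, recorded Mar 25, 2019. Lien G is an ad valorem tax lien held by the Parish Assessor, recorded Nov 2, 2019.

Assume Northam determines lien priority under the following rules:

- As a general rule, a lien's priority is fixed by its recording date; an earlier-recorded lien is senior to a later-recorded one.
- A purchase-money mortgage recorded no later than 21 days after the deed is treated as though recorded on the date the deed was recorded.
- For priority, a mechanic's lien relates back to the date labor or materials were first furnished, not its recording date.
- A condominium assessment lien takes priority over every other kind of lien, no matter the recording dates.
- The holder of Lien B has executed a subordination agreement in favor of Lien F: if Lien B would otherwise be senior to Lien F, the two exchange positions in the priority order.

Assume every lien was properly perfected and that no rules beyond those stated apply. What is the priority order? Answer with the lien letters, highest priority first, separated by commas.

Effective dates: B relates back to Feb 2, 2019 (work commenced); D was recorded within the 21-day window, so its effective date is the deed date Sep 9, 2019.
E is a condominium assessment lien and takes priority over every other lien.
Remaining liens by effective date: B (Feb 2, 2019), F (Mar 25, 2019), D (Sep 9, 2019), G (Nov 2, 2019), A (Sep 21, 2020), C (Oct 13, 2020).
Because B would otherwise rank above F, the subordination swaps them.

E, F, B, D, G, A, C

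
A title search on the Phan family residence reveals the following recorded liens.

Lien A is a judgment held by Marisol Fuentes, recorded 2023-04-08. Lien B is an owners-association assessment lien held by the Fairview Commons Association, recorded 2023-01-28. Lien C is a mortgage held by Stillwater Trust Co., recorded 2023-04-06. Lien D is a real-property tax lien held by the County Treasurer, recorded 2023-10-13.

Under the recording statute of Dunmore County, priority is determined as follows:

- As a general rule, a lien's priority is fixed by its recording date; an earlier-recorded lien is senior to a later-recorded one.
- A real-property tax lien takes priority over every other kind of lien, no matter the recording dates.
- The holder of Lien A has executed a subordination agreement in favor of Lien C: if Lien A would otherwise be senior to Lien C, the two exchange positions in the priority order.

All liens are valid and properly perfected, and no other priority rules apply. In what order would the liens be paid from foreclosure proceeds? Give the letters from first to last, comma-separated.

D, B, C, A

D is a real-property tax lien and takes priority over every other lien.
Remaining liens by effective date: B (2023-01-28), C (2023-04-06), A (2023-04-08).
A already ranks below C; the subordination has no effect.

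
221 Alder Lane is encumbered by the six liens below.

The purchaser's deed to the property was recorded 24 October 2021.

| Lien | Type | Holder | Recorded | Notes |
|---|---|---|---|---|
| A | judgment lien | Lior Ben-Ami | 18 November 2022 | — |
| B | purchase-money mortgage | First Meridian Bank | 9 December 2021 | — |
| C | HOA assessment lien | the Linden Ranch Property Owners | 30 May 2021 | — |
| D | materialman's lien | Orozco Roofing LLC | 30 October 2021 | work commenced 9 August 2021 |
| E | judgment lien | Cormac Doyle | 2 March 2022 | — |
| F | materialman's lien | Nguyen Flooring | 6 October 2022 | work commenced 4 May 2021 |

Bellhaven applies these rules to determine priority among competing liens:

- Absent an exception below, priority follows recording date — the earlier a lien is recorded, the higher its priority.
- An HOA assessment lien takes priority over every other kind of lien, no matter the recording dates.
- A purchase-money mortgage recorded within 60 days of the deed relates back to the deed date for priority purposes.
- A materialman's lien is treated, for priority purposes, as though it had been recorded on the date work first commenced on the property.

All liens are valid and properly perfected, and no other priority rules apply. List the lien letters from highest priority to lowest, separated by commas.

C, F, D, B, E, A

Effective dates after the stated exceptions: B's effective date is the deed date, 24 October 2021; D relates back to 9 August 2021 (work commenced); F is treated as recorded 4 May 2021, the work-commencement date.
C is an HOA assessment lien and takes priority over every other lien.
Among the remaining liens, by effective date: F (4 May 2021), D (9 August 2021), B (24 October 2021), E (2 March 2022), A (18 November 2022).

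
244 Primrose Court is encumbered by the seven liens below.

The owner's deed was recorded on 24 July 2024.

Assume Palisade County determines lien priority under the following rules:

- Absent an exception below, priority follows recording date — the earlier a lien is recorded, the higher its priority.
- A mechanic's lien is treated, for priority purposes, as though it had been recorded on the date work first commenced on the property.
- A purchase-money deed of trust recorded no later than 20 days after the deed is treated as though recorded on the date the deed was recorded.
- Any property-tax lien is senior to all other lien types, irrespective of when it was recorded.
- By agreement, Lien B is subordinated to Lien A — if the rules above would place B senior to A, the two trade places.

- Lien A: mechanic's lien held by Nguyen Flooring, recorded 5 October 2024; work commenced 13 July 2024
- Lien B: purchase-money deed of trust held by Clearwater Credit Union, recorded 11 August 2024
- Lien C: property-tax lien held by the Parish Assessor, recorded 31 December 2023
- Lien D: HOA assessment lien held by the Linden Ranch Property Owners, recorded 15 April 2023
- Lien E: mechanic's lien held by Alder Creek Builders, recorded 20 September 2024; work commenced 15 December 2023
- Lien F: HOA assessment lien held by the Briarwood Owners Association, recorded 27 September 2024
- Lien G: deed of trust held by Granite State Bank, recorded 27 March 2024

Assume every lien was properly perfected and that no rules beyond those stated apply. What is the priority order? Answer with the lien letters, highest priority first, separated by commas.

Effective dates: A relates back to 13 July 2024 (work commenced); B was recorded within the 20-day window, so its effective date is the deed date 24 July 2024; E's effective date is 15 December 2023, when work began.
As a property-tax lien, C is senior to every other lien.
The other liens, earliest effective date first: D (15 April 2023), E (15 December 2023), G (27 March 2024), A (13 July 2024), B (24 July 2024), F (27 September 2024).
Since B is not senior to A, the subordination leaves the order unchanged.

C, D, E, G, A, B, F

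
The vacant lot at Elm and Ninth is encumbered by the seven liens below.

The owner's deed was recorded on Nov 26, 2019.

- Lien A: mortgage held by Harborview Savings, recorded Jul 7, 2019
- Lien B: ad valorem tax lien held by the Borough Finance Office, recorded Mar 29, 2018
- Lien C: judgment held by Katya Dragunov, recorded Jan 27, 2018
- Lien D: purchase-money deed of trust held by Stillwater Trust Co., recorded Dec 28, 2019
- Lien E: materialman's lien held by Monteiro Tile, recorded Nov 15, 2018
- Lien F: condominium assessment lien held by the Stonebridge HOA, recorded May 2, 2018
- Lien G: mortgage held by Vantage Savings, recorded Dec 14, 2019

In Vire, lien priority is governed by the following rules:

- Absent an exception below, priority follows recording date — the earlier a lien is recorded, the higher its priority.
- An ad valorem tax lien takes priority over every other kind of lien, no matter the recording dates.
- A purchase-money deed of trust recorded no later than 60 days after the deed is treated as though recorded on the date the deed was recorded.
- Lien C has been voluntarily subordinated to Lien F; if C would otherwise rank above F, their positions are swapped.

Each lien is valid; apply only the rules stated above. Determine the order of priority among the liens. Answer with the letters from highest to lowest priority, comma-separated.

B, F, C, E, A, D, G

Adjusting effective dates: D was recorded within the 60-day window, so its effective date is the deed date Nov 26, 2019.
B, as an ad valorem tax lien, has superpriority and ranks first.
The other liens, earliest effective date first: C (Jan 27, 2018), F (May 2, 2018), E (Nov 15, 2018), A (Jul 7, 2019), D (Nov 26, 2019), G (Dec 14, 2019).
The subordination applies — C was senior to F — so C and F swap.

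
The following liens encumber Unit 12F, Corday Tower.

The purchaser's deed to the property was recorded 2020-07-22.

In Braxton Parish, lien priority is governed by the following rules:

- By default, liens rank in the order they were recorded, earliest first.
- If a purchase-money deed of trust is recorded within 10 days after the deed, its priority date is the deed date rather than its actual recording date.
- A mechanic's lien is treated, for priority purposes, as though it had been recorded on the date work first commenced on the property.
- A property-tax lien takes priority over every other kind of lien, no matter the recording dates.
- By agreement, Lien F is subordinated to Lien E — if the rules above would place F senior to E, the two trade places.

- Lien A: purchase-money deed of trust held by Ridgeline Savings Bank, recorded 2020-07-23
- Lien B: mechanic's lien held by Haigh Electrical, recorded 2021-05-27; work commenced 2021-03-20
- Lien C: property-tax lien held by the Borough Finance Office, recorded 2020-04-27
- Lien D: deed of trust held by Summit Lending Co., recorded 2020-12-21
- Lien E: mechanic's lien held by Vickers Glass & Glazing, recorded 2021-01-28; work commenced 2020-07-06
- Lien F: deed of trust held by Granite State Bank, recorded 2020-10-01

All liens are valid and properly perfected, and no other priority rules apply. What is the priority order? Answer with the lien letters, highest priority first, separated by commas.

First, effective dates: A's effective date is the deed date, 2020-07-22; B relates back to 2021-03-20 (work commenced); E's effective date is 2020-07-06, when work began.
C, as a property-tax lien, has superpriority and ranks first.
Ordering the rest by effective date: E (2020-07-06), A (2020-07-22), F (2020-10-01), D (2020-12-21), B (2021-03-20).
F already ranks below E; the subordination has no effect.

C, E, A, F, D, B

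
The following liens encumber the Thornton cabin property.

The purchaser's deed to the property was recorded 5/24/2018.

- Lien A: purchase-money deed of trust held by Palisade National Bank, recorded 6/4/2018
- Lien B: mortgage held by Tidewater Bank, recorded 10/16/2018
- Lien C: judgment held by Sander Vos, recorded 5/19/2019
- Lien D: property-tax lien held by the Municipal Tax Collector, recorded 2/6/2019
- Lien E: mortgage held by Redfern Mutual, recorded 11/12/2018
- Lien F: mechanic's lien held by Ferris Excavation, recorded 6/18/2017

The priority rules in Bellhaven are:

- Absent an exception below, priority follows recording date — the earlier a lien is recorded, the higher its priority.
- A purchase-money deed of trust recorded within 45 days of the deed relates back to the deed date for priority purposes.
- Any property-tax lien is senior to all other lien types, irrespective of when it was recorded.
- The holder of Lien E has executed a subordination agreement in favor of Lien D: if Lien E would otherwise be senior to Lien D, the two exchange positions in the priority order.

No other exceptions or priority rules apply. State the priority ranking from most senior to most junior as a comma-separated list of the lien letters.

D, F, A, B, E, C

Adjusting effective dates: A's effective date is the deed date, 5/24/2018.
D is a property-tax lien and takes priority over every other lien.
The other liens, earliest effective date first: F (6/18/2017), A (5/24/2018), B (10/16/2018), E (11/12/2018), C (5/19/2019).
E already ranks below D; the subordination has no effect.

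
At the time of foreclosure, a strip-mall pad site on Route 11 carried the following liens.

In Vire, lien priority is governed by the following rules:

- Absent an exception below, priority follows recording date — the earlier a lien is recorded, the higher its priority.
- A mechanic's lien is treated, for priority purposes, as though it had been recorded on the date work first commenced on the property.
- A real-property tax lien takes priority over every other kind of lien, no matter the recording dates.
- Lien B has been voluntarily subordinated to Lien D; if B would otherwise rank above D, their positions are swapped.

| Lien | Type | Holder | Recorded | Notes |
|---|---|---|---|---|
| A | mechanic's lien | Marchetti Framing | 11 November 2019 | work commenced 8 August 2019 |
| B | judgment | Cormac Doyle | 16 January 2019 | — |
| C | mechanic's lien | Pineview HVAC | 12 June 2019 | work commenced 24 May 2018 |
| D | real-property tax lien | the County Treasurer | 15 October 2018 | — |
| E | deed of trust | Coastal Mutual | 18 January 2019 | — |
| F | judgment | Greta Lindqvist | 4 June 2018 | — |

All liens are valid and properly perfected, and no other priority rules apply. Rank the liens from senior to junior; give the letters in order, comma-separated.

First, effective dates: A's effective date is 8 August 2019, when work began; C relates back to 24 May 2018 (work commenced).
D is a real-property tax lien, so it outranks all other liens regardless of date.
Remaining liens by effective date: C (24 May 2018), F (4 June 2018), B (16 January 2019), E (18 January 2019), A (8 August 2019).
Since B is not senior to D, the subordination leaves the order unchanged.

D, C, F, B, E, A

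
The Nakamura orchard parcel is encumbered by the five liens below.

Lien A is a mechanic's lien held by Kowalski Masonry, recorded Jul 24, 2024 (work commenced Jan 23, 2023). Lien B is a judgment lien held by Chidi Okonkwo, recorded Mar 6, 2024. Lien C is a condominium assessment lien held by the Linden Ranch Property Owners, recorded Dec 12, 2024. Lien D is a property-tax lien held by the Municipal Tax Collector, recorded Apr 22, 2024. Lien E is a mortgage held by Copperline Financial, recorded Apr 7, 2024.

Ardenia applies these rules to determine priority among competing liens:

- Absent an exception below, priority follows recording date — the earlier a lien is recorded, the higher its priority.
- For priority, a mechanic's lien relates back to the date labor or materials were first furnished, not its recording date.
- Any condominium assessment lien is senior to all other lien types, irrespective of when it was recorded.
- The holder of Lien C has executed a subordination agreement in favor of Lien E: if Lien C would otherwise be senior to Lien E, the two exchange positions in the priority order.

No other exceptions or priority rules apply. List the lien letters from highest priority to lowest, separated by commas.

Effective dates: A's effective date is Jan 23, 2023, when work began.
C is a condominium assessment lien and takes priority over every other lien.
Ordering the rest by effective date: A (Jan 23, 2023), B (Mar 6, 2024), E (Apr 7, 2024), D (Apr 22, 2024).
C would otherwise be senior to E, so under the subordination agreement C and E exchange positions.

E, A, B, C, D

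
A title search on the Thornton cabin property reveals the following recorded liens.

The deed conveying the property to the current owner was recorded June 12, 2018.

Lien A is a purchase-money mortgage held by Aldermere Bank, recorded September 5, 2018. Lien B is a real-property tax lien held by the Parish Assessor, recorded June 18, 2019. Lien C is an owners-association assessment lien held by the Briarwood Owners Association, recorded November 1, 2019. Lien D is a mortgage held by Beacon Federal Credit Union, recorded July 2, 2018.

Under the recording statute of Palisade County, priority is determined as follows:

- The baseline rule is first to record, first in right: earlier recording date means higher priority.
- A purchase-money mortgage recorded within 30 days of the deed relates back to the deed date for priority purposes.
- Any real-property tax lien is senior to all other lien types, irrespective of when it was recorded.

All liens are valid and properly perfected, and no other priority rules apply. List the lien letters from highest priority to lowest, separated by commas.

Adjusting effective dates: A missed the 30-day window (85 days after the deed), so its recording date stands.
As a real-property tax lien, B is senior to every other lien.
The other liens, earliest effective date first: D (July 2, 2018), A (September 5, 2018), C (November 1, 2019).

B, D, A, C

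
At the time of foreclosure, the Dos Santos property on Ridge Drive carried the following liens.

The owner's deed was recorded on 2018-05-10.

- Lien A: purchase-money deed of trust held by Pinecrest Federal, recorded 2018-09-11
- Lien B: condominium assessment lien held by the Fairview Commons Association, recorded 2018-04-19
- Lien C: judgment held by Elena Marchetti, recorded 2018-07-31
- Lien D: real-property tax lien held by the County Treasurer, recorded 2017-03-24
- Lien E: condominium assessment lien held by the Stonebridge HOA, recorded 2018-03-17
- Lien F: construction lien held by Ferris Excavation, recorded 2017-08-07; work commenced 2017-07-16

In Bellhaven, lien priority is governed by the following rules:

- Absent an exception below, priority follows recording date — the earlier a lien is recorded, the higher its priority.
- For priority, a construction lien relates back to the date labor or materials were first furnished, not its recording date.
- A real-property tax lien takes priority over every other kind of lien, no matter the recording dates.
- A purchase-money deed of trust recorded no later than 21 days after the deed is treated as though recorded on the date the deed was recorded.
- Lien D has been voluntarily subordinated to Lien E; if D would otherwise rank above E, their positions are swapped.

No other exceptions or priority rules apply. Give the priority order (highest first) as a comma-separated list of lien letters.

Adjusting effective dates: A was recorded 124 days after the deed — beyond 21 days — so no relation-back applies; F relates back to 2017-07-16 (work commenced).
D is a real-property tax lien, so it outranks all other liens regardless of date.
Ordering the rest by effective date: F (2017-07-16), E (2018-03-17), B (2018-04-19), C (2018-07-31), A (2018-09-11).
D is senior to E before the subordination, so the two trade places.

E, F, D, B, C, A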